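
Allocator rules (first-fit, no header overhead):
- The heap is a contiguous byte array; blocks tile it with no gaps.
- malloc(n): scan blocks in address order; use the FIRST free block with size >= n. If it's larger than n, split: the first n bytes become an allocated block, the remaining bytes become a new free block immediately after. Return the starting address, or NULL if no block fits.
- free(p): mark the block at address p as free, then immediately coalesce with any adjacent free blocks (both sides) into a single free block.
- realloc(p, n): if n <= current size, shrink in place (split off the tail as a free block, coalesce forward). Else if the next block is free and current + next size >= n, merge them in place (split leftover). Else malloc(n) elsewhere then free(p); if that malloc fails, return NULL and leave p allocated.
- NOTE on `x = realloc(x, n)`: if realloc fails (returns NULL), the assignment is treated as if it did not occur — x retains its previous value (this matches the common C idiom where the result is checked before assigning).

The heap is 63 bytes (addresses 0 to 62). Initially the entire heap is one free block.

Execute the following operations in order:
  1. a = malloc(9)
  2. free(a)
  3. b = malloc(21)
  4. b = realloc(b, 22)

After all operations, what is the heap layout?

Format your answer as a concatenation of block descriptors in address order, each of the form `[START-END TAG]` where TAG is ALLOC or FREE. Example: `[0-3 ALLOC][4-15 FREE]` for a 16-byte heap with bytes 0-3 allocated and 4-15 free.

Op 1: a = malloc(9) -> a = 0; heap: [0-8 ALLOC][9-62 FREE]
Op 2: free(a) -> (freed a); heap: [0-62 FREE]
Op 3: b = malloc(21) -> b = 0; heap: [0-20 ALLOC][21-62 FREE]
Op 4: b = realloc(b, 22) -> b = 0; heap: [0-21 ALLOC][22-62 FREE]

Answer: [0-21 ALLOC][22-62 FREE]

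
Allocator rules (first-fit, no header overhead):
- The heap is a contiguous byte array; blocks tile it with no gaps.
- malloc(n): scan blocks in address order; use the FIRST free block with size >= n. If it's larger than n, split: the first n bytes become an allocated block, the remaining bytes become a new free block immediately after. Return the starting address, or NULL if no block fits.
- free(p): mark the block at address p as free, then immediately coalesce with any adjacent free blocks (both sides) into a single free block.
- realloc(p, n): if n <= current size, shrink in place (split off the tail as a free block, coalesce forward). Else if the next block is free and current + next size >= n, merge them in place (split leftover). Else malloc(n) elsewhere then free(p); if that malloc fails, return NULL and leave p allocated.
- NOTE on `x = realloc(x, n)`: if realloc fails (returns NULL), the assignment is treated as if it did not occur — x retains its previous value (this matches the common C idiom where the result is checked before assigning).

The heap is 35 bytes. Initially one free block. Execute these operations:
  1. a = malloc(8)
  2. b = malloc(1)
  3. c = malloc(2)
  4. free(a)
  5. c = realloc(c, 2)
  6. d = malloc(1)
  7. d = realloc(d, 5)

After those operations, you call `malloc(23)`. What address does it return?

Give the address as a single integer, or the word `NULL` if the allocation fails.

Op 1: a = malloc(8) -> a = 0; heap: [0-7 ALLOC][8-34 FREE]
Op 2: b = malloc(1) -> b = 8; heap: [0-7 ALLOC][8-8 ALLOC][9-34 FREE]
Op 3: c = malloc(2) -> c = 9; heap: [0-7 ALLOC][8-8 ALLOC][9-10 ALLOC][11-34 FREE]
Op 4: free(a) -> (freed a); heap: [0-7 FREE][8-8 ALLOC][9-10 ALLOC][11-34 FREE]
Op 5: c = realloc(c, 2) -> c = 9; heap: [0-7 FREE][8-8 ALLOC][9-10 ALLOC][11-34 FREE]
Op 6: d = malloc(1) -> d = 0; heap: [0-0 ALLOC][1-7 FREE][8-8 ALLOC][9-10 ALLOC][11-34 FREE]
Op 7: d = realloc(d, 5) -> d = 0; heap: [0-4 ALLOC][5-7 FREE][8-8 ALLOC][9-10 ALLOC][11-34 FREE]
malloc(23): first-fit scan over [0-4 ALLOC][5-7 FREE][8-8 ALLOC][9-10 ALLOC][11-34 FREE] -> 11

Answer: 11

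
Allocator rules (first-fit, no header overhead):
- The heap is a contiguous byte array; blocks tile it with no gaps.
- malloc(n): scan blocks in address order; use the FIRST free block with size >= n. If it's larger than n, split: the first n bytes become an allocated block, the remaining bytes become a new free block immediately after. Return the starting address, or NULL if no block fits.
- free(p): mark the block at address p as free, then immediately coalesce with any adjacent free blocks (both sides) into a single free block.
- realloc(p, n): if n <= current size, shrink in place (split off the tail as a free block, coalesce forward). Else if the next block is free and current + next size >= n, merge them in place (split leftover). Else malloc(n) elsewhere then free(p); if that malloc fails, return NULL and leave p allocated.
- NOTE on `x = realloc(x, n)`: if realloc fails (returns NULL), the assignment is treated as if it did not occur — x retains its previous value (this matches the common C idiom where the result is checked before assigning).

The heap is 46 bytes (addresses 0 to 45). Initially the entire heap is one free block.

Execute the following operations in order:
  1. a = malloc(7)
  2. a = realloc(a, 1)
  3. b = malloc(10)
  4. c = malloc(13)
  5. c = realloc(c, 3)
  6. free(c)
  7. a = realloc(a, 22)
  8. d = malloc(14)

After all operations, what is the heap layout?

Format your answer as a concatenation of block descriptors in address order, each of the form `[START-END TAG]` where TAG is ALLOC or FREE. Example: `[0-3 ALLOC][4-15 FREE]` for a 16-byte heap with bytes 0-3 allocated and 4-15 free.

Answer: [0-0 FREE][1-10 ALLOC][11-32 ALLOC][33-45 FREE]

Derivation:
Op 1: a = malloc(7) -> a = 0; heap: [0-6 ALLOC][7-45 FREE]
Op 2: a = realloc(a, 1) -> a = 0; heap: [0-0 ALLOC][1-45 FREE]
Op 3: b = malloc(10) -> b = 1; heap: [0-0 ALLOC][1-10 ALLOC][11-45 FREE]
Op 4: c = malloc(13) -> c = 11; heap: [0-0 ALLOC][1-10 ALLOC][11-23 ALLOC][24-45 FREE]
Op 5: c = realloc(c, 3) -> c = 11; heap: [0-0 ALLOC][1-10 ALLOC][11-13 ALLOC][14-45 FREE]
Op 6: free(c) -> (freed c); heap: [0-0 ALLOC][1-10 ALLOC][11-45 FREE]
Op 7: a = realloc(a, 22) -> a = 11; heap: [0-0 FREE][1-10 ALLOC][11-32 ALLOC][33-45 FREE]
Op 8: d = malloc(14) -> d = NULL; heap: [0-0 FREE][1-10 ALLOC][11-32 ALLOC][33-45 FREE]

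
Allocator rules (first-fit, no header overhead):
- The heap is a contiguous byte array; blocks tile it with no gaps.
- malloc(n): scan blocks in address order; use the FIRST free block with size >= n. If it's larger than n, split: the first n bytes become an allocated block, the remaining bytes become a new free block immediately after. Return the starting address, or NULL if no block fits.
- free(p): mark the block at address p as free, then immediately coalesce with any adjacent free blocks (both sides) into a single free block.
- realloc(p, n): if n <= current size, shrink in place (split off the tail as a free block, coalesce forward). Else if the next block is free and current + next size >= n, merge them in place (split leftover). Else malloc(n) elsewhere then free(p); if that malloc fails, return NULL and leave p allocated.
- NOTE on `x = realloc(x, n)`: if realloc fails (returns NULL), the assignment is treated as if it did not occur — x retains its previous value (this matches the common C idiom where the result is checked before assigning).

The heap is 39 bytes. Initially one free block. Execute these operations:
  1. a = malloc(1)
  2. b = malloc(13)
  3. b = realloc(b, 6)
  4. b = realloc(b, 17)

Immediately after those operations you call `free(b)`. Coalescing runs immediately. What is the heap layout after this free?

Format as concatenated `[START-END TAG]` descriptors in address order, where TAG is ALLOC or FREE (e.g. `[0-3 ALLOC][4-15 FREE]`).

Answer: [0-0 ALLOC][1-38 FREE]

Derivation:
Op 1: a = malloc(1) -> a = 0; heap: [0-0 ALLOC][1-38 FREE]
Op 2: b = malloc(13) -> b = 1; heap: [0-0 ALLOC][1-13 ALLOC][14-38 FREE]
Op 3: b = realloc(b, 6) -> b = 1; heap: [0-0 ALLOC][1-6 ALLOC][7-38 FREE]
Op 4: b = realloc(b, 17) -> b = 1; heap: [0-0 ALLOC][1-17 ALLOC][18-38 FREE]
free(b): b = 1 -> block [1-17 ALLOC]; mark free, coalesce with adjacent free neighbors -> [0-0 ALLOC][1-38 FREE]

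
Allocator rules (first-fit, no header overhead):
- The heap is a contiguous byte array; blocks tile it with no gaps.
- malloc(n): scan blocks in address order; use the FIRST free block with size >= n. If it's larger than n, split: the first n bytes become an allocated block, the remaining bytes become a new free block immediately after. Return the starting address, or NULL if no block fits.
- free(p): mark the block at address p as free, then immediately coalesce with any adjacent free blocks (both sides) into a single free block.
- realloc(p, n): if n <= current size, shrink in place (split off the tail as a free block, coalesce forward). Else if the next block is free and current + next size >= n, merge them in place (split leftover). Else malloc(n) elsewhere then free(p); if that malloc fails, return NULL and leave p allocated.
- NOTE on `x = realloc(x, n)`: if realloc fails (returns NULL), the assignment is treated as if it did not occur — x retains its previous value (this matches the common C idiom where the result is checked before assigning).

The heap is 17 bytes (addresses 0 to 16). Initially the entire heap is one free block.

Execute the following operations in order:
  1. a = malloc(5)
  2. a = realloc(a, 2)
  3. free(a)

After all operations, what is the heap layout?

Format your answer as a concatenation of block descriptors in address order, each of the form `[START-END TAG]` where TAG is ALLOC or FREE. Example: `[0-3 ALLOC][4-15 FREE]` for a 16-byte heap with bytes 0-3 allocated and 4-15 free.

Answer: [0-16 FREE]

Derivation:
Op 1: a = malloc(5) -> a = 0; heap: [0-4 ALLOC][5-16 FREE]
Op 2: a = realloc(a, 2) -> a = 0; heap: [0-1 ALLOC][2-16 FREE]
Op 3: free(a) -> (freed a); heap: [0-16 FREE]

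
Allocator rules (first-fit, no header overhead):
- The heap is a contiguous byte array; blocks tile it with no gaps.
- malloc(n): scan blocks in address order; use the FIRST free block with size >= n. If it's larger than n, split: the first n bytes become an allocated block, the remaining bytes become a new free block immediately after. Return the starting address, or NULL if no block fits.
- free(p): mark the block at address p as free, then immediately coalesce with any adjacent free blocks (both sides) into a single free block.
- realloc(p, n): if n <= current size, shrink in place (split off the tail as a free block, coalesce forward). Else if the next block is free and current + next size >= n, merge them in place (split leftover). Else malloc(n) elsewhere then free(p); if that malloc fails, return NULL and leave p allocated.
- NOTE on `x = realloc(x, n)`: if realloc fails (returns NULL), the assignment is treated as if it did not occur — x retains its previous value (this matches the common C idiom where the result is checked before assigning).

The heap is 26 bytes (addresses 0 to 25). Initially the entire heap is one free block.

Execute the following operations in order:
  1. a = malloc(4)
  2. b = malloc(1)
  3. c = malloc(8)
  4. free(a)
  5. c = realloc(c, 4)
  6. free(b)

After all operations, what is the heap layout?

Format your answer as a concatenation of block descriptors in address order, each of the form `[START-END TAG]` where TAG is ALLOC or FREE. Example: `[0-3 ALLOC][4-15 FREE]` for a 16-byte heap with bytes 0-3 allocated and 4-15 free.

Answer: [0-4 FREE][5-8 ALLOC][9-25 FREE]

Derivation:
Op 1: a = malloc(4) -> a = 0; heap: [0-3 ALLOC][4-25 FREE]
Op 2: b = malloc(1) -> b = 4; heap: [0-3 ALLOC][4-4 ALLOC][5-25 FREE]
Op 3: c = malloc(8) -> c = 5; heap: [0-3 ALLOC][4-4 ALLOC][5-12 ALLOC][13-25 FREE]
Op 4: free(a) -> (freed a); heap: [0-3 FREE][4-4 ALLOC][5-12 ALLOC][13-25 FREE]
Op 5: c = realloc(c, 4) -> c = 5; heap: [0-3 FREE][4-4 ALLOC][5-8 ALLOC][9-25 FREE]
Op 6: free(b) -> (freed b); heap: [0-4 FREE][5-8 ALLOC][9-25 FREE]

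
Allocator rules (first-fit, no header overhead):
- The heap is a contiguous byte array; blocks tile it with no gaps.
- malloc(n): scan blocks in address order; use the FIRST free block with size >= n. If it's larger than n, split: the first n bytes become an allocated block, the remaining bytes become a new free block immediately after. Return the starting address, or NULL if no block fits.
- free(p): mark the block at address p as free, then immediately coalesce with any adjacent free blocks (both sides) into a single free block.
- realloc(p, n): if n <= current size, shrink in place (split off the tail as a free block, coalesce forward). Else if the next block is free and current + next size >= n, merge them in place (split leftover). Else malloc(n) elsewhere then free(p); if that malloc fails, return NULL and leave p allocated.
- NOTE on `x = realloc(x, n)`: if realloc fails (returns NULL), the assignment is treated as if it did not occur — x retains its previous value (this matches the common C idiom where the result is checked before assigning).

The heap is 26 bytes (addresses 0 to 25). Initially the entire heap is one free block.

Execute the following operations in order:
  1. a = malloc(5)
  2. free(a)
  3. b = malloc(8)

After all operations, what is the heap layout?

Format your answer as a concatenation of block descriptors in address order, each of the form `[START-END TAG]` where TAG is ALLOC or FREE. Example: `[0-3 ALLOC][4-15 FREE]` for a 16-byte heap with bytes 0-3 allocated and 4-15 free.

Op 1: a = malloc(5) -> a = 0; heap: [0-4 ALLOC][5-25 FREE]
Op 2: free(a) -> (freed a); heap: [0-25 FREE]
Op 3: b = malloc(8) -> b = 0; heap: [0-7 ALLOC][8-25 FREE]

Answer: [0-7 ALLOC][8-25 FREE]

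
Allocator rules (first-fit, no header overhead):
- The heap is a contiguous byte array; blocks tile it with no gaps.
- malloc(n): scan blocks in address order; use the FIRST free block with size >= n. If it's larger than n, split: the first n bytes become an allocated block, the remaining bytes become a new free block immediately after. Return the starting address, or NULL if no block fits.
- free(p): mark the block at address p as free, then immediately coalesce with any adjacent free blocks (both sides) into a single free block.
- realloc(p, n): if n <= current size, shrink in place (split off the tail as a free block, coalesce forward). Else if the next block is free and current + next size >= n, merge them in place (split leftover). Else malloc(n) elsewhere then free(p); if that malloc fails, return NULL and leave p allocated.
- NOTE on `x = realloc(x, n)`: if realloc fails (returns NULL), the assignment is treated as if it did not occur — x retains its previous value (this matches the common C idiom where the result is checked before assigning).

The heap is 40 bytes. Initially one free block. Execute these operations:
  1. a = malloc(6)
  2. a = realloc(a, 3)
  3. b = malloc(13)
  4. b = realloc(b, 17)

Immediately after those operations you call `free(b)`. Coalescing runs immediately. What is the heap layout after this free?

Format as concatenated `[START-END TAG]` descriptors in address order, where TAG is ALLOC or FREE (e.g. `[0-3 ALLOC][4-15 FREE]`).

Answer: [0-2 ALLOC][3-39 FREE]

Derivation:
Op 1: a = malloc(6) -> a = 0; heap: [0-5 ALLOC][6-39 FREE]
Op 2: a = realloc(a, 3) -> a = 0; heap: [0-2 ALLOC][3-39 FREE]
Op 3: b = malloc(13) -> b = 3; heap: [0-2 ALLOC][3-15 ALLOC][16-39 FREE]
Op 4: b = realloc(b, 17) -> b = 3; heap: [0-2 ALLOC][3-19 ALLOC][20-39 FREE]
free(b): b = 3 -> block [3-19 ALLOC]; mark free, coalesce with adjacent free neighbors -> [0-2 ALLOC][3-39 FREE]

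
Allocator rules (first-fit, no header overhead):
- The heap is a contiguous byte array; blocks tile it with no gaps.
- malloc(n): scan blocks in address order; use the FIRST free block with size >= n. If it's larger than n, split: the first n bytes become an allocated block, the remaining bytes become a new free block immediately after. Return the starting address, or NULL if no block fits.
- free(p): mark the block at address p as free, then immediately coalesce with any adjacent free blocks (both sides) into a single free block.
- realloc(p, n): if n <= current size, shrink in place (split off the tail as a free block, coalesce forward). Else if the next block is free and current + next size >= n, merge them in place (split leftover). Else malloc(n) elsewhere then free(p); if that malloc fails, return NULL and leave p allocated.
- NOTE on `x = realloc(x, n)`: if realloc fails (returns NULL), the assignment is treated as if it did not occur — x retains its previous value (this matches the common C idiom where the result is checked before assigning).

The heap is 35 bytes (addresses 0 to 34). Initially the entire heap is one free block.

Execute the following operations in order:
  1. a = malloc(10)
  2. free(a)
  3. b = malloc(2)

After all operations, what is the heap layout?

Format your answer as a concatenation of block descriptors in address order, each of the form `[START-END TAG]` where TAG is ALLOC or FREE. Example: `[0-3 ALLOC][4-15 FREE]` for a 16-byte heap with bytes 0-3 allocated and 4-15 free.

Answer: [0-1 ALLOC][2-34 FREE]

Derivation:
Op 1: a = malloc(10) -> a = 0; heap: [0-9 ALLOC][10-34 FREE]
Op 2: free(a) -> (freed a); heap: [0-34 FREE]
Op 3: b = malloc(2) -> b = 0; heap: [0-1 ALLOC][2-34 FREE]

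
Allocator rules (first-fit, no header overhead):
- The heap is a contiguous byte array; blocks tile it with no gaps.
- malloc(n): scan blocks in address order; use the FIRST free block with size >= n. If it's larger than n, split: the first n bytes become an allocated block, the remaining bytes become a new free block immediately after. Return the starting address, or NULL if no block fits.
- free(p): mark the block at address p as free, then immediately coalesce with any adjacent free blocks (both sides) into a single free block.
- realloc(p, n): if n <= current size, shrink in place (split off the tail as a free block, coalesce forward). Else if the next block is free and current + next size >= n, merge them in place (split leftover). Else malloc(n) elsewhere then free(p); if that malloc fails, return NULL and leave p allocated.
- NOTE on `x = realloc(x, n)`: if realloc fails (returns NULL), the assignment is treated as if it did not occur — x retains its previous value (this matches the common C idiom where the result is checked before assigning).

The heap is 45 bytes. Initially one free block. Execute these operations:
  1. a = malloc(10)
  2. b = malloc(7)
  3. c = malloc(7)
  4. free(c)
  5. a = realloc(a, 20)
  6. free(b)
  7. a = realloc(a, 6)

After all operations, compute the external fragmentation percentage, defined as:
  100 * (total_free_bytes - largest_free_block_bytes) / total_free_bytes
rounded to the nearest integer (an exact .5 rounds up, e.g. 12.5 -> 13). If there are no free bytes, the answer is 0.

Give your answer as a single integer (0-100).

Op 1: a = malloc(10) -> a = 0; heap: [0-9 ALLOC][10-44 FREE]
Op 2: b = malloc(7) -> b = 10; heap: [0-9 ALLOC][10-16 ALLOC][17-44 FREE]
Op 3: c = malloc(7) -> c = 17; heap: [0-9 ALLOC][10-16 ALLOC][17-23 ALLOC][24-44 FREE]
Op 4: free(c) -> (freed c); heap: [0-9 ALLOC][10-16 ALLOC][17-44 FREE]
Op 5: a = realloc(a, 20) -> a = 17; heap: [0-9 FREE][10-16 ALLOC][17-36 ALLOC][37-44 FREE]
Op 6: free(b) -> (freed b); heap: [0-16 FREE][17-36 ALLOC][37-44 FREE]
Op 7: a = realloc(a, 6) -> a = 17; heap: [0-16 FREE][17-22 ALLOC][23-44 FREE]
Free blocks: [17 22] total_free=39 largest=22 -> 100*(39-22)/39 = 1700/39 ≈ 43.590 -> rounds to 44

Answer: 44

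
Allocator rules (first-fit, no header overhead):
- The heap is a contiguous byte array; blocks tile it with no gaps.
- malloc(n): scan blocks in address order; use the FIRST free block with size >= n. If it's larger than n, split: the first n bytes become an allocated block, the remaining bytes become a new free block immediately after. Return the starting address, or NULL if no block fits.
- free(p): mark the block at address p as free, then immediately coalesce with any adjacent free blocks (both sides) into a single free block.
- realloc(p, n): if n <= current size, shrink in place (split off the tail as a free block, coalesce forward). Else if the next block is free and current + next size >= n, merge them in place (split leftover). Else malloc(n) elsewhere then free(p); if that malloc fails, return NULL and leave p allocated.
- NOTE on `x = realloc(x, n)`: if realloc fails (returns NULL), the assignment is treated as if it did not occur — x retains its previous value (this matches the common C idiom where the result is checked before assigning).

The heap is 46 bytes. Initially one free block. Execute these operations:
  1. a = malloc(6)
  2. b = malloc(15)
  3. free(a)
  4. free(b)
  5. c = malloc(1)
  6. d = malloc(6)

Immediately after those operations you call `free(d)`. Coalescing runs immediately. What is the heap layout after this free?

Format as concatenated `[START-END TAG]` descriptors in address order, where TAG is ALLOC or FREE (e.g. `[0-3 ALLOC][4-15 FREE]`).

Op 1: a = malloc(6) -> a = 0; heap: [0-5 ALLOC][6-45 FREE]
Op 2: b = malloc(15) -> b = 6; heap: [0-5 ALLOC][6-20 ALLOC][21-45 FREE]
Op 3: free(a) -> (freed a); heap: [0-5 FREE][6-20 ALLOC][21-45 FREE]
Op 4: free(b) -> (freed b); heap: [0-45 FREE]
Op 5: c = malloc(1) -> c = 0; heap: [0-0 ALLOC][1-45 FREE]
Op 6: d = malloc(6) -> d = 1; heap: [0-0 ALLOC][1-6 ALLOC][7-45 FREE]
free(d): d = 1 -> block [1-6 ALLOC]; mark free, coalesce with adjacent free neighbors -> [0-0 ALLOC][1-45 FREE]

Answer: [0-0 ALLOC][1-45 FREE]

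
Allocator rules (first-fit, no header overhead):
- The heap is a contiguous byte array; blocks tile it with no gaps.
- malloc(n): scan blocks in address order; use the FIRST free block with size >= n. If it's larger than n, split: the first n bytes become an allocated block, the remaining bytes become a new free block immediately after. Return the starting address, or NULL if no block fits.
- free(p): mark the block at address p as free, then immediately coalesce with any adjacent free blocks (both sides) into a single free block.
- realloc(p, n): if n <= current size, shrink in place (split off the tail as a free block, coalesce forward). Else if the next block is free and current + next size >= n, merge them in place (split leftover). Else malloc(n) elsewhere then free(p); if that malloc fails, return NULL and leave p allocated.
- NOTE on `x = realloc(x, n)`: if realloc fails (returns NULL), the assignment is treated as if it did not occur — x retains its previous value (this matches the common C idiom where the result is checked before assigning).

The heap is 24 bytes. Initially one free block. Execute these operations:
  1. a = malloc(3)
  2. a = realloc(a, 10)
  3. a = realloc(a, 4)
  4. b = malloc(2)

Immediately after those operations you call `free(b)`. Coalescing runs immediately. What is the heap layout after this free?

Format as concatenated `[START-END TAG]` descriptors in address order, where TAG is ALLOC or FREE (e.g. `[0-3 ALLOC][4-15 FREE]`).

Answer: [0-3 ALLOC][4-23 FREE]

Derivation:
Op 1: a = malloc(3) -> a = 0; heap: [0-2 ALLOC][3-23 FREE]
Op 2: a = realloc(a, 10) -> a = 0; heap: [0-9 ALLOC][10-23 FREE]
Op 3: a = realloc(a, 4) -> a = 0; heap: [0-3 ALLOC][4-23 FREE]
Op 4: b = malloc(2) -> b = 4; heap: [0-3 ALLOC][4-5 ALLOC][6-23 FREE]
free(b): b = 4 -> block [4-5 ALLOC]; mark free, coalesce with adjacent free neighbors -> [0-3 ALLOC][4-23 FREE]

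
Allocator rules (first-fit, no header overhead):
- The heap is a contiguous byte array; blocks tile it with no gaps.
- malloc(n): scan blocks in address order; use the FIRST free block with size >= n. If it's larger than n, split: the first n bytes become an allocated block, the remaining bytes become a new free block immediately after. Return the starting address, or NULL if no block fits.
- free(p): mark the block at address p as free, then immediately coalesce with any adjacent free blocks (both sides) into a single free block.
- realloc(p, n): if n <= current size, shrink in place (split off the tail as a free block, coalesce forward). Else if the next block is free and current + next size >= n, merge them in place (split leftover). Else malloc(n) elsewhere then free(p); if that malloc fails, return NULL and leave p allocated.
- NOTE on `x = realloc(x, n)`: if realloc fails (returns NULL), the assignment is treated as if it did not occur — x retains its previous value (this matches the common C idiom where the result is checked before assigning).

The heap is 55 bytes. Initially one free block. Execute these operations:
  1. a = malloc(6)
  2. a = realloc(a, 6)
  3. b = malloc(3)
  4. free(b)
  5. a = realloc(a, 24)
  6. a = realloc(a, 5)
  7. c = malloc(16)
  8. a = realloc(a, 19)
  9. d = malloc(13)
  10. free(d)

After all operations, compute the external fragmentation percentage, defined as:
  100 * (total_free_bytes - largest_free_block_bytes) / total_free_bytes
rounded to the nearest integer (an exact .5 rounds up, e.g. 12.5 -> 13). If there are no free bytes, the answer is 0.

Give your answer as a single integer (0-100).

Answer: 25

Derivation:
Op 1: a = malloc(6) -> a = 0; heap: [0-5 ALLOC][6-54 FREE]
Op 2: a = realloc(a, 6) -> a = 0; heap: [0-5 ALLOC][6-54 FREE]
Op 3: b = malloc(3) -> b = 6; heap: [0-5 ALLOC][6-8 ALLOC][9-54 FREE]
Op 4: free(b) -> (freed b); heap: [0-5 ALLOC][6-54 FREE]
Op 5: a = realloc(a, 24) -> a = 0; heap: [0-23 ALLOC][24-54 FREE]
Op 6: a = realloc(a, 5) -> a = 0; heap: [0-4 ALLOC][5-54 FREE]
Op 7: c = malloc(16) -> c = 5; heap: [0-4 ALLOC][5-20 ALLOC][21-54 FREE]
Op 8: a = realloc(a, 19) -> a = 21; heap: [0-4 FREE][5-20 ALLOC][21-39 ALLOC][40-54 FREE]
Op 9: d = malloc(13) -> d = 40; heap: [0-4 FREE][5-20 ALLOC][21-39 ALLOC][40-52 ALLOC][53-54 FREE]
Op 10: free(d) -> (freed d); heap: [0-4 FREE][5-20 ALLOC][21-39 ALLOC][40-54 FREE]
Free blocks: [5 15] total_free=20 largest=15 -> 100*(20-15)/20 = 500/20 = 25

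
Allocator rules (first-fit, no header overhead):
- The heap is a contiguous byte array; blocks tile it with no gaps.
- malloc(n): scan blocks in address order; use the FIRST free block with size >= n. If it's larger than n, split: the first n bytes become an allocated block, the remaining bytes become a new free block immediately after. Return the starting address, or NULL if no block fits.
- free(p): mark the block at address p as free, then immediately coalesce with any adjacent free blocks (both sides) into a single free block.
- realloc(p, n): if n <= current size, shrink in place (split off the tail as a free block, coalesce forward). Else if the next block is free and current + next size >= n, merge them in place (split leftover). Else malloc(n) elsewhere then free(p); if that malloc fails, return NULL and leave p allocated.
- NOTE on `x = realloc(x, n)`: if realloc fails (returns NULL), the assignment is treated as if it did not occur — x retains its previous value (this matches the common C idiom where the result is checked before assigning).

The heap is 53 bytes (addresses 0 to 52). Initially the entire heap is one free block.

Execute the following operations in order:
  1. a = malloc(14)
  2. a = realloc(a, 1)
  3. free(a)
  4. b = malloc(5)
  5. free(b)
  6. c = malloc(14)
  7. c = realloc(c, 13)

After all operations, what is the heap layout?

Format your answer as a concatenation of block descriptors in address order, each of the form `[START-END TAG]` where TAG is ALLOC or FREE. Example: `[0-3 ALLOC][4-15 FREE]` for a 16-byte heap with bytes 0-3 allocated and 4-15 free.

Answer: [0-12 ALLOC][13-52 FREE]

Derivation:
Op 1: a = malloc(14) -> a = 0; heap: [0-13 ALLOC][14-52 FREE]
Op 2: a = realloc(a, 1) -> a = 0; heap: [0-0 ALLOC][1-52 FREE]
Op 3: free(a) -> (freed a); heap: [0-52 FREE]
Op 4: b = malloc(5) -> b = 0; heap: [0-4 ALLOC][5-52 FREE]
Op 5: free(b) -> (freed b); heap: [0-52 FREE]
Op 6: c = malloc(14) -> c = 0; heap: [0-13 ALLOC][14-52 FREE]
Op 7: c = realloc(c, 13) -> c = 0; heap: [0-12 ALLOC][13-52 FREE]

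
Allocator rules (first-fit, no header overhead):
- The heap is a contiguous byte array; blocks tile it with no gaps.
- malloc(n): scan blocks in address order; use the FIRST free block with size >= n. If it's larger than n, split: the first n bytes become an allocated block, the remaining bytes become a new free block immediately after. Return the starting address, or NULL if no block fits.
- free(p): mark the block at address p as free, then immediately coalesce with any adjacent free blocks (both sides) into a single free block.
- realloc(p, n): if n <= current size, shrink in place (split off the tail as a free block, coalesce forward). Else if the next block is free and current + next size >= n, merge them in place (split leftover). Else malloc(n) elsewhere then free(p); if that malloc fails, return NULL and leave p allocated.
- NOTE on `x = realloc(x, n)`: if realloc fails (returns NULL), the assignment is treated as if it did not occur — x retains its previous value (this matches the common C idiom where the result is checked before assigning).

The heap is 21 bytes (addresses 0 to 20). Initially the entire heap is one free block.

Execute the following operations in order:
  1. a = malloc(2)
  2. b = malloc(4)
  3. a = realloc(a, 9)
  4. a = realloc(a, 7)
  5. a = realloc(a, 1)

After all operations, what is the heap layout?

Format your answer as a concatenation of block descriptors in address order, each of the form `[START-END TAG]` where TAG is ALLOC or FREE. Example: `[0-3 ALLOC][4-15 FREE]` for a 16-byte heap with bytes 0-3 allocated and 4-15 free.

Answer: [0-1 FREE][2-5 ALLOC][6-6 ALLOC][7-20 FREE]

Derivation:
Op 1: a = malloc(2) -> a = 0; heap: [0-1 ALLOC][2-20 FREE]
Op 2: b = malloc(4) -> b = 2; heap: [0-1 ALLOC][2-5 ALLOC][6-20 FREE]
Op 3: a = realloc(a, 9) -> a = 6; heap: [0-1 FREE][2-5 ALLOC][6-14 ALLOC][15-20 FREE]
Op 4: a = realloc(a, 7) -> a = 6; heap: [0-1 FREE][2-5 ALLOC][6-12 ALLOC][13-20 FREE]
Op 5: a = realloc(a, 1) -> a = 6; heap: [0-1 FREE][2-5 ALLOC][6-6 ALLOC][7-20 FREE]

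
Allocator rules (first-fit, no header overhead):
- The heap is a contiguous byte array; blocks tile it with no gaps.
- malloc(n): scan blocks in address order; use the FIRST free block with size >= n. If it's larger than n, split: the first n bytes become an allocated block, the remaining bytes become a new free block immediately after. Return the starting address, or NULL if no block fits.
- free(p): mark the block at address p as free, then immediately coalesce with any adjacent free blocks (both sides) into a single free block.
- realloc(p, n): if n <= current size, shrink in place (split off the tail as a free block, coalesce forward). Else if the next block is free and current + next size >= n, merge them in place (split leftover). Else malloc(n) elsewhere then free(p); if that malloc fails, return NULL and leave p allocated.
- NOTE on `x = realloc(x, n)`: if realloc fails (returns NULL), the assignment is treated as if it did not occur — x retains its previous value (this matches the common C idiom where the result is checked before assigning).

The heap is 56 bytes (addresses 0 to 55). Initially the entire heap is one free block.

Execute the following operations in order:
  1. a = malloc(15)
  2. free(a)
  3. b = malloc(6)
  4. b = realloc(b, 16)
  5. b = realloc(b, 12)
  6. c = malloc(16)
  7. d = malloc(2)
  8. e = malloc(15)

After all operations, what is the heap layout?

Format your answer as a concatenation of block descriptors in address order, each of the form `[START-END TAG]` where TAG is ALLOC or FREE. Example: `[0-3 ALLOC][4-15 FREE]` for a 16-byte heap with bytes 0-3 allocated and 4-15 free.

Op 1: a = malloc(15) -> a = 0; heap: [0-14 ALLOC][15-55 FREE]
Op 2: free(a) -> (freed a); heap: [0-55 FREE]
Op 3: b = malloc(6) -> b = 0; heap: [0-5 ALLOC][6-55 FREE]
Op 4: b = realloc(b, 16) -> b = 0; heap: [0-15 ALLOC][16-55 FREE]
Op 5: b = realloc(b, 12) -> b = 0; heap: [0-11 ALLOC][12-55 FREE]
Op 6: c = malloc(16) -> c = 12; heap: [0-11 ALLOC][12-27 ALLOC][28-55 FREE]
Op 7: d = malloc(2) -> d = 28; heap: [0-11 ALLOC][12-27 ALLOC][28-29 ALLOC][30-55 FREE]
Op 8: e = malloc(15) -> e = 30; heap: [0-11 ALLOC][12-27 ALLOC][28-29 ALLOC][30-44 ALLOC][45-55 FREE]

Answer: [0-11 ALLOC][12-27 ALLOC][28-29 ALLOC][30-44 ALLOC][45-55 FREE]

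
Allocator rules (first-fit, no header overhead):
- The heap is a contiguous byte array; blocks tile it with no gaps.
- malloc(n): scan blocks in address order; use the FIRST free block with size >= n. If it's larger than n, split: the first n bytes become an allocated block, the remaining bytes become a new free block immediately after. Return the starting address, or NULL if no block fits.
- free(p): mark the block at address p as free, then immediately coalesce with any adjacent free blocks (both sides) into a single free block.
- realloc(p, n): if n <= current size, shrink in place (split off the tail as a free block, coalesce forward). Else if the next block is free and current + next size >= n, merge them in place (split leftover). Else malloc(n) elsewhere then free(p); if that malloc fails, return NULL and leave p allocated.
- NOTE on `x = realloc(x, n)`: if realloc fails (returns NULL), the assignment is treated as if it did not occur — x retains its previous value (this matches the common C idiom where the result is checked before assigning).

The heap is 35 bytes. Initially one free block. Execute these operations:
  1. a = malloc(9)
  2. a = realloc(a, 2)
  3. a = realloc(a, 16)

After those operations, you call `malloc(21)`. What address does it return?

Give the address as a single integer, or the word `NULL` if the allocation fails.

Answer: NULL

Derivation:
Op 1: a = malloc(9) -> a = 0; heap: [0-8 ALLOC][9-34 FREE]
Op 2: a = realloc(a, 2) -> a = 0; heap: [0-1 ALLOC][2-34 FREE]
Op 3: a = realloc(a, 16) -> a = 0; heap: [0-15 ALLOC][16-34 FREE]
malloc(21): first-fit scan over [0-15 ALLOC][16-34 FREE] -> NULL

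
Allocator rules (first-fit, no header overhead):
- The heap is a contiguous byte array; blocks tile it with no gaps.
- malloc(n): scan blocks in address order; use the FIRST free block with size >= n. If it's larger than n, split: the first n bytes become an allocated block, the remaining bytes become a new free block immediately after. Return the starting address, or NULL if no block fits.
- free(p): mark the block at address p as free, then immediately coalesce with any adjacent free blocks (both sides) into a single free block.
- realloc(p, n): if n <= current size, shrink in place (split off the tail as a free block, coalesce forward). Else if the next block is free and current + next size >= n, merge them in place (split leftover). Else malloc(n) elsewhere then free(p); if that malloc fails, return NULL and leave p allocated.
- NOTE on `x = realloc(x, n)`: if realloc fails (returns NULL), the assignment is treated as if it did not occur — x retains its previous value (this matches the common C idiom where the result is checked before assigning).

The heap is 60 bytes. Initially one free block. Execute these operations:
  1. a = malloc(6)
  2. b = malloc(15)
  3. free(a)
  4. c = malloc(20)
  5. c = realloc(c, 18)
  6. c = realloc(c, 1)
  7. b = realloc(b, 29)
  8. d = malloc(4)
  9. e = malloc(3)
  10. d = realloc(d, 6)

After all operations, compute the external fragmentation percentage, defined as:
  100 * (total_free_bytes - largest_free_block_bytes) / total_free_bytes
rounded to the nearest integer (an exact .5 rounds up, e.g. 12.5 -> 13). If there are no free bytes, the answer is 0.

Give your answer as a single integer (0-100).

Op 1: a = malloc(6) -> a = 0; heap: [0-5 ALLOC][6-59 FREE]
Op 2: b = malloc(15) -> b = 6; heap: [0-5 ALLOC][6-20 ALLOC][21-59 FREE]
Op 3: free(a) -> (freed a); heap: [0-5 FREE][6-20 ALLOC][21-59 FREE]
Op 4: c = malloc(20) -> c = 21; heap: [0-5 FREE][6-20 ALLOC][21-40 ALLOC][41-59 FREE]
Op 5: c = realloc(c, 18) -> c = 21; heap: [0-5 FREE][6-20 ALLOC][21-38 ALLOC][39-59 FREE]
Op 6: c = realloc(c, 1) -> c = 21; heap: [0-5 FREE][6-20 ALLOC][21-21 ALLOC][22-59 FREE]
Op 7: b = realloc(b, 29) -> b = 22; heap: [0-20 FREE][21-21 ALLOC][22-50 ALLOC][51-59 FREE]
Op 8: d = malloc(4) -> d = 0; heap: [0-3 ALLOC][4-20 FREE][21-21 ALLOC][22-50 ALLOC][51-59 FREE]
Op 9: e = malloc(3) -> e = 4; heap: [0-3 ALLOC][4-6 ALLOC][7-20 FREE][21-21 ALLOC][22-50 ALLOC][51-59 FREE]
Op 10: d = realloc(d, 6) -> d = 7; heap: [0-3 FREE][4-6 ALLOC][7-12 ALLOC][13-20 FREE][21-21 ALLOC][22-50 ALLOC][51-59 FREE]
Free blocks: [4 8 9] total_free=21 largest=9 -> 100*(21-9)/21 = 1200/21 ≈ 57.143 -> rounds to 57

Answer: 57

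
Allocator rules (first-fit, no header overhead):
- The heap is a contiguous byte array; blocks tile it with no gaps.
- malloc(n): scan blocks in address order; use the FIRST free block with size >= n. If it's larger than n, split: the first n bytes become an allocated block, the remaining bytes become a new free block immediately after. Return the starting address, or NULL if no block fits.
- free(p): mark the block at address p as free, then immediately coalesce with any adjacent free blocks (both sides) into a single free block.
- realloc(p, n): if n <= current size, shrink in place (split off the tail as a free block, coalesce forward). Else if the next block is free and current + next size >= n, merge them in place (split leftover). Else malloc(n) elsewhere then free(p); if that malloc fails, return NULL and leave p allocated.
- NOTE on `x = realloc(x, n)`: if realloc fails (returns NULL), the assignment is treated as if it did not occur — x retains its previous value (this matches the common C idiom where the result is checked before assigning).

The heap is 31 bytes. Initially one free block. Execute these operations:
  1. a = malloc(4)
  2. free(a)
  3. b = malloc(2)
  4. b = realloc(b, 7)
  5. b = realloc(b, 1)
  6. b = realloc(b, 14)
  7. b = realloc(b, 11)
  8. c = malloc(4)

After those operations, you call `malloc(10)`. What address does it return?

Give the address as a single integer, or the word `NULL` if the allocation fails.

Op 1: a = malloc(4) -> a = 0; heap: [0-3 ALLOC][4-30 FREE]
Op 2: free(a) -> (freed a); heap: [0-30 FREE]
Op 3: b = malloc(2) -> b = 0; heap: [0-1 ALLOC][2-30 FREE]
Op 4: b = realloc(b, 7) -> b = 0; heap: [0-6 ALLOC][7-30 FREE]
Op 5: b = realloc(b, 1) -> b = 0; heap: [0-0 ALLOC][1-30 FREE]
Op 6: b = realloc(b, 14) -> b = 0; heap: [0-13 ALLOC][14-30 FREE]
Op 7: b = realloc(b, 11) -> b = 0; heap: [0-10 ALLOC][11-30 FREE]
Op 8: c = malloc(4) -> c = 11; heap: [0-10 ALLOC][11-14 ALLOC][15-30 FREE]
malloc(10): first-fit scan over [0-10 ALLOC][11-14 ALLOC][15-30 FREE] -> 15

Answer: 15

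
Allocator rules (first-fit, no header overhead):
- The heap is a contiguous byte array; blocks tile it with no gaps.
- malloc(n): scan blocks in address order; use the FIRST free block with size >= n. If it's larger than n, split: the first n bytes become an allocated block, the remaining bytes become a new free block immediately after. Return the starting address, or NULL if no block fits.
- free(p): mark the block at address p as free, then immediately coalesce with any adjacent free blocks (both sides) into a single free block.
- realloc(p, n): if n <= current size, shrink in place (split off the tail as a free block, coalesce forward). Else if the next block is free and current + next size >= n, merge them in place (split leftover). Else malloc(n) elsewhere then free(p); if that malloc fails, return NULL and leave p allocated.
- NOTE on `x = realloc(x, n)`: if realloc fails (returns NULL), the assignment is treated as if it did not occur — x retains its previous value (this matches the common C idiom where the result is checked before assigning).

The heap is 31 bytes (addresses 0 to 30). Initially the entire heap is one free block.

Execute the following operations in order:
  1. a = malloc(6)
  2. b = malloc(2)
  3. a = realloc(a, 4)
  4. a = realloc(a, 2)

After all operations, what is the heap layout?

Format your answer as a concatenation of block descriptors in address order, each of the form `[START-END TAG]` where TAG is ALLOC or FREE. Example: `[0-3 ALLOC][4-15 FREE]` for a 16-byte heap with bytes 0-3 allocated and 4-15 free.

Op 1: a = malloc(6) -> a = 0; heap: [0-5 ALLOC][6-30 FREE]
Op 2: b = malloc(2) -> b = 6; heap: [0-5 ALLOC][6-7 ALLOC][8-30 FREE]
Op 3: a = realloc(a, 4) -> a = 0; heap: [0-3 ALLOC][4-5 FREE][6-7 ALLOC][8-30 FREE]
Op 4: a = realloc(a, 2) -> a = 0; heap: [0-1 ALLOC][2-5 FREE][6-7 ALLOC][8-30 FREE]

Answer: [0-1 ALLOC][2-5 FREE][6-7 ALLOC][8-30 FREE]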